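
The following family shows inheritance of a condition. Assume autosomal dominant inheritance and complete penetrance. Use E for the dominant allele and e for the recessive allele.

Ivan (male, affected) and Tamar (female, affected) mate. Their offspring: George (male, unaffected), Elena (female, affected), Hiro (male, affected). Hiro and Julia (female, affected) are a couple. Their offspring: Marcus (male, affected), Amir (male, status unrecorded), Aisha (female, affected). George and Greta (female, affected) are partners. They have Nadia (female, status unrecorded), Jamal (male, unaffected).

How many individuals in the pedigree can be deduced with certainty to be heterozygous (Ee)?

3

Obligate heterozygotes: Ivan is affected so carries E and passed e to George (ee), so Ivan is Ee; Tamar is affected so carries E and passed e to George (ee), so Tamar is Ee; Greta is affected so carries E and passed e to Jamal (ee), so Greta is Ee.
Every other individual is either homozygous by phenotype or has at least one consistent homozygous assignment, so the count is 3.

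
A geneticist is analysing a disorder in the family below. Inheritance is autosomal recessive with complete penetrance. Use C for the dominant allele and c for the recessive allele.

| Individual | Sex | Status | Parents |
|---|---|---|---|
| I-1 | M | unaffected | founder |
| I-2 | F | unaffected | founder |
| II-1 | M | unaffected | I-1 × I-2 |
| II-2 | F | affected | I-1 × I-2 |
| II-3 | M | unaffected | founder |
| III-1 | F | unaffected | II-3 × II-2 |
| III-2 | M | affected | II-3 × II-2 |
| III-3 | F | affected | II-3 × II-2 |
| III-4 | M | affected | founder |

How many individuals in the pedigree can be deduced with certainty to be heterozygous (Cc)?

4

Obligate heterozygotes: I-1 is unaffected so carries C and passed c to II-2 (cc), so I-1 is Cc; I-2 is unaffected so carries C and passed c to II-2 (cc), so I-2 is Cc; II-3 is unaffected so carries C and passed c to III-2 (cc), so II-3 is Cc; III-1 is unaffected so carries C and received c from II-2 (cc), so III-1 is Cc.
Every other individual is either homozygous by phenotype or has at least one consistent homozygous assignment, so the count is 4.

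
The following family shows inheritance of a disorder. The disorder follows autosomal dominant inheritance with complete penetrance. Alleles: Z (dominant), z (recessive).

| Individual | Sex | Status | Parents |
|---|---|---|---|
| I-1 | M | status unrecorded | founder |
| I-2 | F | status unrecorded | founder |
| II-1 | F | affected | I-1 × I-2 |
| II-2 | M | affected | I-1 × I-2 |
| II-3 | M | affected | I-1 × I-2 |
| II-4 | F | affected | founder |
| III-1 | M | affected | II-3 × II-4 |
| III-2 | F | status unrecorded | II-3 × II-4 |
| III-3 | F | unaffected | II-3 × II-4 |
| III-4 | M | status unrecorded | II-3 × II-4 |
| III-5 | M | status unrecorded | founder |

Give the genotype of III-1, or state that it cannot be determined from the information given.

III-1's phenotype allows ZZ or Zz, and no parent or child forces a single allele at both positions; consistent genotype assignments exist with III-1 as ZZ or Zz.

cannot be determined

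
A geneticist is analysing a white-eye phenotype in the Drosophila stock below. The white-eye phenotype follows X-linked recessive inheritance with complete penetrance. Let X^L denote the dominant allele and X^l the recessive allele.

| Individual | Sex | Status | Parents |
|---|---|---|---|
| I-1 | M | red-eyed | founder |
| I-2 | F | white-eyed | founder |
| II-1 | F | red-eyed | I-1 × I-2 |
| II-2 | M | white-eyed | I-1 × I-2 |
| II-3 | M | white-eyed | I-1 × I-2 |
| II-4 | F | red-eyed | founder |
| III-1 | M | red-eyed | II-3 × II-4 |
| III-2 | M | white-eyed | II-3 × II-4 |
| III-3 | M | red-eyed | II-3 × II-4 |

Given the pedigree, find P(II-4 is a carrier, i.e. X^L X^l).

II-4 is red-eyed so carries L and passed l to III-2 (X^l Y), so II-4 is X^L X^l, giving P(X^L X^l) = 1.

1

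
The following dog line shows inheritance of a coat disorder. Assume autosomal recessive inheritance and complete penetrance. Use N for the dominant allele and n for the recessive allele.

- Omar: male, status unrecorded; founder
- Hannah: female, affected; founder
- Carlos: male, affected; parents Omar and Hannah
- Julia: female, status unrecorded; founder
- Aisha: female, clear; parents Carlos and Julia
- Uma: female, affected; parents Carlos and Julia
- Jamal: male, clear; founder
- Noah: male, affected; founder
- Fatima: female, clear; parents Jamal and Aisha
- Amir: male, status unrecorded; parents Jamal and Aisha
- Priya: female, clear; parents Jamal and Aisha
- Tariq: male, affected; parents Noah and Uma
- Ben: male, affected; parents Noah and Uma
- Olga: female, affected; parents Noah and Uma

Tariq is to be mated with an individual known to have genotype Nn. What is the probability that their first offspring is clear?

Tariq is affected, so Tariq is nn.
The cross gives 1/2 Nn : 1/2 nn, so P(offspring is clear) = 1/2.

1/2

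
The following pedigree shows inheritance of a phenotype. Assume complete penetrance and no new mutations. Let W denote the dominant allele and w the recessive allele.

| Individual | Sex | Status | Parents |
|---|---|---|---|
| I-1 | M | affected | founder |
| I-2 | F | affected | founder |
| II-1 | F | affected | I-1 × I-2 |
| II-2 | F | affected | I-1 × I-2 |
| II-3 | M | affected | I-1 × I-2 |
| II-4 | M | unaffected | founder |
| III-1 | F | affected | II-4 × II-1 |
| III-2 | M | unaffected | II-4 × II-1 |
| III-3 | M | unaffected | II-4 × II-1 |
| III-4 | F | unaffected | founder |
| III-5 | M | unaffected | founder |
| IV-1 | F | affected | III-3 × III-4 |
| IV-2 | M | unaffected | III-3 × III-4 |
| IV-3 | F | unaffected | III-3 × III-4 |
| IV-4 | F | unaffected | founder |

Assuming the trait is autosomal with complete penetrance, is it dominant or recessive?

III-3 and III-4 are both unaffected yet have an affected child IV-1. Under dominance, an affected child requires at least one affected parent, so the trait cannot be dominant.

recessive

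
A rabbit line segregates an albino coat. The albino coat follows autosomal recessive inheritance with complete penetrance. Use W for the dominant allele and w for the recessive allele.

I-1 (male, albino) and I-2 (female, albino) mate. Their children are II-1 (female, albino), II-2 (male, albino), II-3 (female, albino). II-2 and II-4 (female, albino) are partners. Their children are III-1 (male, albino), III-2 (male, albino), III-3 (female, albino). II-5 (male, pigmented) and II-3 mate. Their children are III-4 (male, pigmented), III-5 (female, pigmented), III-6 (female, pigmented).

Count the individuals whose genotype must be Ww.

3

Obligate heterozygotes: III-4 is pigmented so carries W and received w from II-3 (ww), so III-4 is Ww; III-5 is pigmented so carries W and received w from II-3 (ww), so III-5 is Ww; III-6 is pigmented so carries W and received w from II-3 (ww), so III-6 is Ww.
Every other individual is either homozygous by phenotype or has at least one consistent homozygous assignment, so the count is 3.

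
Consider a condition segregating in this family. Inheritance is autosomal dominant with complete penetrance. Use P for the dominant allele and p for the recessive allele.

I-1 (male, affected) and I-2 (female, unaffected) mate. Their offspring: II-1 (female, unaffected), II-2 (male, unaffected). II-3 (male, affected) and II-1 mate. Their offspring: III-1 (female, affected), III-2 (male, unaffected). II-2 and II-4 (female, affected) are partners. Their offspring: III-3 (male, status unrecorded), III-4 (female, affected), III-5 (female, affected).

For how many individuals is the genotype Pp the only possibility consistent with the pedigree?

Obligate heterozygotes: I-1 is affected so carries P and passed p to II-1 (pp), so I-1 is Pp; II-3 is affected so carries P and passed p to III-2 (pp), so II-3 is Pp; III-1 is affected so carries P and received p from II-1 (pp), so III-1 is Pp; III-4 is affected so carries P and received p from II-2 (pp), so III-4 is Pp; III-5 is affected so carries P and received p from II-2 (pp), so III-5 is Pp.
Every other individual is either homozygous by phenotype or has at least one consistent homozygous assignment, so the count is 5.

5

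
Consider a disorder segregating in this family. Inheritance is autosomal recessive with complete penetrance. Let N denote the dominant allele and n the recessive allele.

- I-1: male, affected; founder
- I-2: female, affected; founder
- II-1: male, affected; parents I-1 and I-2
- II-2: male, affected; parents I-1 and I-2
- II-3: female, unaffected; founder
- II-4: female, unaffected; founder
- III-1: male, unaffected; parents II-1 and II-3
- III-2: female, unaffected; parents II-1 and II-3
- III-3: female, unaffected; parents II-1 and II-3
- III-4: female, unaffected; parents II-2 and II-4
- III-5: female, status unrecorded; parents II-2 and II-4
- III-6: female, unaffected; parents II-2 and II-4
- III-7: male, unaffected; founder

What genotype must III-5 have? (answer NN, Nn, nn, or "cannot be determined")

III-5's phenotype is unrecorded, and no parent or child forces a single allele at both positions; consistent genotype assignments exist with III-5 as Nn or nn.

cannot be determined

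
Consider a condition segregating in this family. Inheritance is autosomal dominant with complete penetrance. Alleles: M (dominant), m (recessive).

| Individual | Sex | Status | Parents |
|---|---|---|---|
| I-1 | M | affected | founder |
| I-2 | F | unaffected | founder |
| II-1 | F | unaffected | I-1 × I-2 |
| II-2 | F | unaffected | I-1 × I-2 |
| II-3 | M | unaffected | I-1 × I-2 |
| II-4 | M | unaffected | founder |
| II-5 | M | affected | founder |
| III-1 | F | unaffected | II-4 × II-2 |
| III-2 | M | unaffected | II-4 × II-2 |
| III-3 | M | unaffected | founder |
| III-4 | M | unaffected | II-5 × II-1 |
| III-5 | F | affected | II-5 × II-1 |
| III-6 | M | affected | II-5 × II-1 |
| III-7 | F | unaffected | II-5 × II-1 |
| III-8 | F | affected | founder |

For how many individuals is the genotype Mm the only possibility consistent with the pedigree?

4

Obligate heterozygotes: I-1 is affected so carries M and passed m to II-1 (mm), so I-1 is Mm; II-5 is affected so carries M and passed m to III-4 (mm), so II-5 is Mm; III-5 is affected so carries M and received m from II-1 (mm), so III-5 is Mm; III-6 is affected so carries M and received m from II-1 (mm), so III-6 is Mm.
Every other individual is either homozygous by phenotype or has at least one consistent homozygous assignment, so the count is 4.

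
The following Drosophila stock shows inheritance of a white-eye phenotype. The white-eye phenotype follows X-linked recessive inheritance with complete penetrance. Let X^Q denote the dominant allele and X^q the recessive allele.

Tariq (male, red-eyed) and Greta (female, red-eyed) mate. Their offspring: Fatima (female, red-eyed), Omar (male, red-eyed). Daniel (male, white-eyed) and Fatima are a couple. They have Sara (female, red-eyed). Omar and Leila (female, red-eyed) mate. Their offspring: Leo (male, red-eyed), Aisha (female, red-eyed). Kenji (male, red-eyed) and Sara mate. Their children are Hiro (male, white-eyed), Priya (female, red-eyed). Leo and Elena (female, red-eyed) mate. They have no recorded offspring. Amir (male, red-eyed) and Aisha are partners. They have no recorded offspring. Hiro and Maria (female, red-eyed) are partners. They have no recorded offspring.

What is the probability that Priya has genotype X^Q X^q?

Kenji is red-eyed, so Kenji is X^Q Y.
Sara is red-eyed so carries Q and received q from Daniel (X^q Y), so Sara is X^Q X^q.
Their cross gives offspring ratios 1/2 X^Q X^Q : 1/2 X^Q X^q. Conditioning on Priya being red-eyed, P(X^Q X^q) = 1/2 / 1 = 1/2.

1/2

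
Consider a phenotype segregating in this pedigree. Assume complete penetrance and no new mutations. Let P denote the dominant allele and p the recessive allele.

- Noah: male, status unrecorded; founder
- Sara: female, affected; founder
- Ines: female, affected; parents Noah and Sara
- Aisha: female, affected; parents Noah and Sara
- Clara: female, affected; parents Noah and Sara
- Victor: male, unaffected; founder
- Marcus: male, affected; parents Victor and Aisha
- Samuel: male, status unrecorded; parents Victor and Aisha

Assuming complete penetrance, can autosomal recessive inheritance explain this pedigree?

A consistent assignment under autosomal recessive exists: Noah Pp, Sara pp, Ines pp, Aisha pp, Clara pp, Victor Pp, Marcus pp, Samuel Pp.
In this assignment every recorded phenotype matches its genotype and every non-founder's genotype is obtainable from its parents' genotypes, so the pedigree is consistent.

Yes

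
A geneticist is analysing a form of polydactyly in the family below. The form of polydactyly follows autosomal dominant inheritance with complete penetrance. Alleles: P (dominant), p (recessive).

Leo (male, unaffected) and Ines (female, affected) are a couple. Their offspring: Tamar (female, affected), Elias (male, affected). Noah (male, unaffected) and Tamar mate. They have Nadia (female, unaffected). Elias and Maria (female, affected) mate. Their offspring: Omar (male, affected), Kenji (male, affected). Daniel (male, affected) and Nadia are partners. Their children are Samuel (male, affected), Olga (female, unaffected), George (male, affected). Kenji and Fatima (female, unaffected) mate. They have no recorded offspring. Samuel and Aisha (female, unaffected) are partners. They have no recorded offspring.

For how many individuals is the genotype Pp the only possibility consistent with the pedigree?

5

Obligate heterozygotes: Tamar is affected so carries P and received p from Leo (pp), so Tamar is Pp; Elias is affected so carries P and received p from Leo (pp), so Elias is Pp; Daniel is affected so carries P and passed p to Olga (pp), so Daniel is Pp; Samuel is affected so carries P and received p from Nadia (pp), so Samuel is Pp; George is affected so carries P and received p from Nadia (pp), so George is Pp.
Every other individual is either homozygous by phenotype or has at least one consistent homozygous assignment, so the count is 5.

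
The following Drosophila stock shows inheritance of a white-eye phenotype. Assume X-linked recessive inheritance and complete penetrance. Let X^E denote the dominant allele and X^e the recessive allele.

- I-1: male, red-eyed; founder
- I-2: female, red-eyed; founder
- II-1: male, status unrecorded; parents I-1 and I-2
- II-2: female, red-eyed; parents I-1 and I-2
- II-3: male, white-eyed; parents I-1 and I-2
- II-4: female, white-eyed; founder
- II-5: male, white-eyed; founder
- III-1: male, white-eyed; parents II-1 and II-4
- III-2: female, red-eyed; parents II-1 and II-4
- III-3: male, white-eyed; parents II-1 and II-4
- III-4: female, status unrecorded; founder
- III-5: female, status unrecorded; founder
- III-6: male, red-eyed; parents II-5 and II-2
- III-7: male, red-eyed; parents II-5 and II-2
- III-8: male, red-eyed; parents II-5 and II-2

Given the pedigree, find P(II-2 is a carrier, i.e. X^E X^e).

I-1 is red-eyed, so I-1 is X^E Y.
I-2 is red-eyed so carries E and passed e to II-3 (X^e Y), so I-2 is X^E X^e.
Their cross gives offspring ratios 1/2 X^E X^E : 1/2 X^E X^e. Conditioning on II-2 being red-eyed, P(X^E X^e) = 1/2 / 1 = 1/2 before taking II-2's own offspring into account.
II-5 is white-eyed, so II-5 is X^e Y.
Now use II-2's offspring. Probability of each recorded status — red-eyed son III-6: 1/2 if II-2 is X^E X^e, 1 if X^E X^E; red-eyed son III-7: 1/2 if II-2 is X^E X^e, 1 if X^E X^E; red-eyed son III-8: 1/2 if II-2 is X^E X^e, 1 if X^E X^E.
Bayes: P(X^E X^e) = 1/2·1/8 / (1/2·1/8 + 1/2·1) = 1/9.

1/9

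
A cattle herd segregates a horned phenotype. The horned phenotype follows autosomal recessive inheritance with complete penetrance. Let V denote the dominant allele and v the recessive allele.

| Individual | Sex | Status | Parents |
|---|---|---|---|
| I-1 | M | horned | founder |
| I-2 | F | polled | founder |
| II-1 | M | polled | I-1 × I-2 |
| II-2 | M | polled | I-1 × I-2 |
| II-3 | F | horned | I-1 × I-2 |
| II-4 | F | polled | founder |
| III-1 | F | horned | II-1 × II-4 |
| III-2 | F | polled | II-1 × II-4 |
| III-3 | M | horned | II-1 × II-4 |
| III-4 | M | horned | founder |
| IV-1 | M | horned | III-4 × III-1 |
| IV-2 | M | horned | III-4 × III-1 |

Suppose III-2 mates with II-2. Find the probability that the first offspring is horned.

1/6

II-1 is polled so carries V and received v from I-1 (vv), so II-1 is Vv.
II-4 is polled so carries V and passed v to III-1 (vv), so II-4 is Vv.
III-2 is a polled offspring of II-1 (Vv) × II-4 (Vv), whose cross gives 1/4 VV : 1/2 Vv : 1/4 vv; conditioning on being polled, III-2 is VV with probability 1/3, Vv with probability 2/3.
II-2 is polled so carries V and received v from I-1 (vv), so II-2 is Vv.
Summing over parental genotype combinations, P(offspring is horned) = 2/3·1/4 = 1/6.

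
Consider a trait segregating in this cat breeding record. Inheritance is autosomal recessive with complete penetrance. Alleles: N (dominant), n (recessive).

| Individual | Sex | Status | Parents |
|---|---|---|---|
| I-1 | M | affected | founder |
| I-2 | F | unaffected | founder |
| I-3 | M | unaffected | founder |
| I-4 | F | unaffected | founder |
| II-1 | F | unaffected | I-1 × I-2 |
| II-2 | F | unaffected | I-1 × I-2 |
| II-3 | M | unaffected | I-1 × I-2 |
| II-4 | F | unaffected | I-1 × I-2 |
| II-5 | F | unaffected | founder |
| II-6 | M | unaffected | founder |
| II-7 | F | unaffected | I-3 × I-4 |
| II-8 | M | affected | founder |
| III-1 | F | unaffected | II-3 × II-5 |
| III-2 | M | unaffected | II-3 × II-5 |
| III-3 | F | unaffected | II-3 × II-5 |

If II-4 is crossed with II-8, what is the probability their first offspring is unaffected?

II-4 is unaffected so carries N and received n from I-1 (nn), so II-4 is Nn.
II-8 is affected, so II-8 is nn.
The cross gives 1/2 Nn : 1/2 nn, so P(offspring is unaffected) = 1/2.

1/2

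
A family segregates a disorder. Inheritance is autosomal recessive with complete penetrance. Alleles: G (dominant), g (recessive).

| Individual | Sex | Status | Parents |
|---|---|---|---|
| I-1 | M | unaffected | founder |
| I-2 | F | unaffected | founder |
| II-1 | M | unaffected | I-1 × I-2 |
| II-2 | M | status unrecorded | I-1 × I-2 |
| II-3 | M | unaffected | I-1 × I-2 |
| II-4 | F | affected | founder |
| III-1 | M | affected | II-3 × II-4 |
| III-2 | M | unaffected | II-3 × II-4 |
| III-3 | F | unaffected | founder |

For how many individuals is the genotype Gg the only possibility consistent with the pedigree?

2

Obligate heterozygotes: II-3 is unaffected so carries G and passed g to III-1 (gg), so II-3 is Gg; III-2 is unaffected so carries G and received g from II-4 (gg), so III-2 is Gg.
Every other individual is either homozygous by phenotype or has at least one consistent homozygous assignment, so the count is 2.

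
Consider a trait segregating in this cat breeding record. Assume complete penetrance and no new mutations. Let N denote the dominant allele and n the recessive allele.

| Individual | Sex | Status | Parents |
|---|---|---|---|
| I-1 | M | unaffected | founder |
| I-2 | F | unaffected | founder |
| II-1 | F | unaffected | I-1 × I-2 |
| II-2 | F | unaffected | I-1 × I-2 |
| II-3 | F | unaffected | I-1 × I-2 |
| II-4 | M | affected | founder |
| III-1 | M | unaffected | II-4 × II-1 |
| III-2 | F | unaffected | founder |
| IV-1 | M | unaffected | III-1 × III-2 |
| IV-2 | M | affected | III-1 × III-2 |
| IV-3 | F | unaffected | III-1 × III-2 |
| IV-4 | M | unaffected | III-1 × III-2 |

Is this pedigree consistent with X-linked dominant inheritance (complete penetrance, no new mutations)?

No

Under X-linked dominant, IV-2 (affected, male) cannot arise from III-1 (unaffected) × III-2 (unaffected).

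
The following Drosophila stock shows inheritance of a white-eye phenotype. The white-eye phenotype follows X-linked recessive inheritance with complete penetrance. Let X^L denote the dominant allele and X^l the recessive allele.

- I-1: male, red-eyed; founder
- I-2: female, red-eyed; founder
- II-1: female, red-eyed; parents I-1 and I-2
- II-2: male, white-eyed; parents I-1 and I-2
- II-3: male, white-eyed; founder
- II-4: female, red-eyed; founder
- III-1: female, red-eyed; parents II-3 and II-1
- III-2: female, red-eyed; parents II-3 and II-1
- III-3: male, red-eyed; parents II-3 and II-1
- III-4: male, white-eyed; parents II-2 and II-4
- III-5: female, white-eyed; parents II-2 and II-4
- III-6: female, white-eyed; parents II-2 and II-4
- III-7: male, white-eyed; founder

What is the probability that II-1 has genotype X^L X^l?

1/9

I-1 is red-eyed, so I-1 is X^L Y.
I-2 is red-eyed so carries L and passed l to II-2 (X^l Y), so I-2 is X^L X^l.
Their cross gives offspring ratios 1/2 X^L X^L : 1/2 X^L X^l. Conditioning on II-1 being red-eyed, P(X^L X^l) = 1/2 / 1 = 1/2 before taking II-1's own offspring into account.
II-3 is white-eyed, so II-3 is X^l Y.
Now use II-1's offspring. Probability of each recorded status — red-eyed daughter III-1: 1/2 if II-1 is X^L X^l, 1 if X^L X^L; red-eyed daughter III-2: 1/2 if II-1 is X^L X^l, 1 if X^L X^L; red-eyed son III-3: 1/2 if II-1 is X^L X^l, 1 if X^L X^L.
Bayes: P(X^L X^l) = 1/2·1/8 / (1/2·1/8 + 1/2·1) = 1/9.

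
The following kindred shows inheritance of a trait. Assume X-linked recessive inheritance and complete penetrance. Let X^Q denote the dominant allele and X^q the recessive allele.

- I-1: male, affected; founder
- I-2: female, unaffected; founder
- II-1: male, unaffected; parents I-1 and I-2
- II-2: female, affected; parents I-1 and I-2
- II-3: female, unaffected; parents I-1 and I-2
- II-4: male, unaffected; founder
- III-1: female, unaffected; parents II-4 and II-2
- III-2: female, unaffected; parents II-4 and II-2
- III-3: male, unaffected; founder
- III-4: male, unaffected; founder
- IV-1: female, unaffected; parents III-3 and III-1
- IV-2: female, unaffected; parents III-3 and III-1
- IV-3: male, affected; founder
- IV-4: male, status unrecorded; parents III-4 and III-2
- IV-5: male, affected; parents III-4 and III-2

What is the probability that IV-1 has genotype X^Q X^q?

III-3 is unaffected, so III-3 is X^Q Y.
III-1 is unaffected so carries Q and received q from II-2 (X^q X^q), so III-1 is X^Q X^q.
Their cross gives offspring ratios 1/2 X^Q X^Q : 1/2 X^Q X^q. Conditioning on IV-1 being unaffected, P(X^Q X^q) = 1/2 / 1 = 1/2.

1/2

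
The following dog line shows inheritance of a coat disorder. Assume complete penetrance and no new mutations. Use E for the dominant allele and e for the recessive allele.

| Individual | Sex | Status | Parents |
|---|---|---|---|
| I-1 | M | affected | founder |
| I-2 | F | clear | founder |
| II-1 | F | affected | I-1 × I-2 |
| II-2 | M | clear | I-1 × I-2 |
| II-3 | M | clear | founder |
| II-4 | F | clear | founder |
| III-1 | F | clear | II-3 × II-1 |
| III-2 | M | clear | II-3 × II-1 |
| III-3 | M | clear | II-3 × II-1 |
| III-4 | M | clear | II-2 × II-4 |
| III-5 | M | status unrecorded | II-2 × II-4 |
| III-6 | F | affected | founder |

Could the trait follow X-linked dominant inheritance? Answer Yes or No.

A consistent assignment under X-linked dominant exists: I-1 X^E Y, I-2 X^e X^e, II-1 X^E X^e, II-2 X^e Y, II-3 X^e Y, II-4 X^e X^e, III-1 X^e X^e, III-2 X^e Y, III-3 X^e Y, III-4 X^e Y, III-5 X^e Y, III-6 X^E X^E.
In this assignment every recorded phenotype matches its genotype and every non-founder's genotype is obtainable from its parents' genotypes, so the pedigree is consistent.

Yes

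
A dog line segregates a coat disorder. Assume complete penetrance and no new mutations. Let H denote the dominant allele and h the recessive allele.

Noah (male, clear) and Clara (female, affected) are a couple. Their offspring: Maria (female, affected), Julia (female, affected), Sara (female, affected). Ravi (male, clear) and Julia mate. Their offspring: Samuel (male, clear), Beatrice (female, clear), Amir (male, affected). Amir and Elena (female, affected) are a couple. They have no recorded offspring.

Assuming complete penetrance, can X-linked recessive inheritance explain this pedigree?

No

Under X-linked recessive, Maria (affected, female) cannot arise from Noah (clear) × Clara (affected).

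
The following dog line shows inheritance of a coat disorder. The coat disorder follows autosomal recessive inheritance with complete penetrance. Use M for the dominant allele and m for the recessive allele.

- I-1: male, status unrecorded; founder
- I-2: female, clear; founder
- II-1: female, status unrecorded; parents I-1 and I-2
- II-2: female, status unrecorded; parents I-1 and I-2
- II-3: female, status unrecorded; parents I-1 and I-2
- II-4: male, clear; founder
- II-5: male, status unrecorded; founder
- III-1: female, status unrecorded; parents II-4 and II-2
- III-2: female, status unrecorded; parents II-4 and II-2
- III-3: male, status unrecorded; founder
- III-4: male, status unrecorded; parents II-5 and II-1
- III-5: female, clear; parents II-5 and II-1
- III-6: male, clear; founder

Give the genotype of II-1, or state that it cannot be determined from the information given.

II-1's phenotype is unrecorded, and no parent or child forces a single allele at both positions; consistent genotype assignments exist with II-1 as MM or Mm or mm.

cannot be determined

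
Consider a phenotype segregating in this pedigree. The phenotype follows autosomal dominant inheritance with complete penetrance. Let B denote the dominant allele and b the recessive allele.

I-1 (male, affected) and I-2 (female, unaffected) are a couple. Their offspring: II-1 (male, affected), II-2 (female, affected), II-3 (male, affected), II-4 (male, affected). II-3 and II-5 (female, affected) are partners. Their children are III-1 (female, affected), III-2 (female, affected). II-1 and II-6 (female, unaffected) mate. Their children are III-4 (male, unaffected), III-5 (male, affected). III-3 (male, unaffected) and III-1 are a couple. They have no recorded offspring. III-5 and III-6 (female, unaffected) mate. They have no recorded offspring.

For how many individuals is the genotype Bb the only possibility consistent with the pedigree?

5

Obligate heterozygotes: II-1 is affected so carries B and received b from I-2 (bb), so II-1 is Bb; II-2 is affected so carries B and received b from I-2 (bb), so II-2 is Bb; II-3 is affected so carries B and received b from I-2 (bb), so II-3 is Bb; II-4 is affected so carries B and received b from I-2 (bb), so II-4 is Bb; III-5 is affected so carries B and received b from II-6 (bb), so III-5 is Bb.
Every other individual is either homozygous by phenotype or has at least one consistent homozygous assignment, so the count is 5.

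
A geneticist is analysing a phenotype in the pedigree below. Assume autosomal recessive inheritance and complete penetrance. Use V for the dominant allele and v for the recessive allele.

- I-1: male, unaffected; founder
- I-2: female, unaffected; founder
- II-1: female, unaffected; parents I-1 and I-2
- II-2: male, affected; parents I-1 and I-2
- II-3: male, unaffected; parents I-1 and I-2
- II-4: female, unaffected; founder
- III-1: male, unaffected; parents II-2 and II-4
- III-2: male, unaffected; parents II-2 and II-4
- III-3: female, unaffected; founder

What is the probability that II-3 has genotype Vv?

I-1 is unaffected so carries V and passed v to II-2 (vv), so I-1 is Vv.
I-2 is unaffected so carries V and passed v to II-2 (vv), so I-2 is Vv.
Their cross gives offspring ratios 1/4 VV : 1/2 Vv : 1/4 vv. Conditioning on II-3 being unaffected, P(Vv) = 1/2 / 3/4 = 2/3.

2/3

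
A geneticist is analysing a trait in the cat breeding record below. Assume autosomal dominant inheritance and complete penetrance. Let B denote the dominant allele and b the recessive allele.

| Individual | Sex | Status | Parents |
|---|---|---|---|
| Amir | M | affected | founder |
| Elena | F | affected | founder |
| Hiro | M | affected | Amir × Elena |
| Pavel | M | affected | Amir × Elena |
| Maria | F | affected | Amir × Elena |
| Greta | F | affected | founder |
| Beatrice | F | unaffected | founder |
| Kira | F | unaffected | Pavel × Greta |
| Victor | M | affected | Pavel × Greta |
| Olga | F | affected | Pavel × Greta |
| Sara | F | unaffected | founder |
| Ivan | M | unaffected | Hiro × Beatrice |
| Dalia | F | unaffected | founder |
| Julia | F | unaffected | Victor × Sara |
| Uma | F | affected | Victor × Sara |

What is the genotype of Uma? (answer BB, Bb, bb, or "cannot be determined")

Bb

From phenotype alone, Uma is BB or Bb.
Uma is affected so carries B and received b from Sara (bb), so Uma is Bb.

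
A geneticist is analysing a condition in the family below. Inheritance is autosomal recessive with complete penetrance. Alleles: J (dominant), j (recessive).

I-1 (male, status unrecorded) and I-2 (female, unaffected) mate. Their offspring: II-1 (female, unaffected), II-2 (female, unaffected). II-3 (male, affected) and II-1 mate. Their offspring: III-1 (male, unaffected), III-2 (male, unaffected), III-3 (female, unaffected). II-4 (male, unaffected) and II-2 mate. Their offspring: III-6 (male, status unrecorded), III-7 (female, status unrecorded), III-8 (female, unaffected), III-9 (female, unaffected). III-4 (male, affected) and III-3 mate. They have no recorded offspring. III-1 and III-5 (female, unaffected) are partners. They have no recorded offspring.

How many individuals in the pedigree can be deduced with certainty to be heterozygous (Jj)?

3

Obligate heterozygotes: III-1 is unaffected so carries J and received j from II-3 (jj), so III-1 is Jj; III-2 is unaffected so carries J and received j from II-3 (jj), so III-2 is Jj; III-3 is unaffected so carries J and received j from II-3 (jj), so III-3 is Jj.
Every other individual is either homozygous by phenotype or has at least one consistent homozygous assignment, so the count is 3.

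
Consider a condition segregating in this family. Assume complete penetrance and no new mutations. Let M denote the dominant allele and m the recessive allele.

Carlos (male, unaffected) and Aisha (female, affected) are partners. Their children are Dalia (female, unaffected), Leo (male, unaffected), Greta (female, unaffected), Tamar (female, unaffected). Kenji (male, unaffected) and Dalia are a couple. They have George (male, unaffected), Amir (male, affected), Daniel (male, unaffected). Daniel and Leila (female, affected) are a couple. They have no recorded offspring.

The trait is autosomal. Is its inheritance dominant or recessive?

Kenji and Dalia are both unaffected yet have an affected child Amir. Under dominance, an affected child requires at least one affected parent, so the trait cannot be dominant.

recessive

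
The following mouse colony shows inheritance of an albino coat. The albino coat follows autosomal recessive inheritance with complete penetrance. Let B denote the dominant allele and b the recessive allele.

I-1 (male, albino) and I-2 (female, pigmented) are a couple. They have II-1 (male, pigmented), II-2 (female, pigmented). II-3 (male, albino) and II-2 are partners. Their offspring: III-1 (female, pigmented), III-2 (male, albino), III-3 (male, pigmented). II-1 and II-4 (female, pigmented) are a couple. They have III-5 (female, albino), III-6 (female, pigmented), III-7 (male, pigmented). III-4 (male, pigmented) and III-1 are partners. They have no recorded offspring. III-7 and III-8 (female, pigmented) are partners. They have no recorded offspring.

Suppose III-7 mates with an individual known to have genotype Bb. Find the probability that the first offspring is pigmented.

5/6

II-1 is pigmented so carries B and received b from I-1 (bb), so II-1 is Bb.
II-4 is pigmented so carries B and passed b to III-5 (bb), so II-4 is Bb.
III-7 is a pigmented offspring of II-1 (Bb) × II-4 (Bb), whose cross gives 1/4 BB : 1/2 Bb : 1/4 bb; conditioning on being pigmented, III-7 is BB with probability 1/3, Bb with probability 2/3.
Summing over parental genotype combinations, P(offspring is pigmented) = 1/3·1 + 2/3·3/4 = 5/6.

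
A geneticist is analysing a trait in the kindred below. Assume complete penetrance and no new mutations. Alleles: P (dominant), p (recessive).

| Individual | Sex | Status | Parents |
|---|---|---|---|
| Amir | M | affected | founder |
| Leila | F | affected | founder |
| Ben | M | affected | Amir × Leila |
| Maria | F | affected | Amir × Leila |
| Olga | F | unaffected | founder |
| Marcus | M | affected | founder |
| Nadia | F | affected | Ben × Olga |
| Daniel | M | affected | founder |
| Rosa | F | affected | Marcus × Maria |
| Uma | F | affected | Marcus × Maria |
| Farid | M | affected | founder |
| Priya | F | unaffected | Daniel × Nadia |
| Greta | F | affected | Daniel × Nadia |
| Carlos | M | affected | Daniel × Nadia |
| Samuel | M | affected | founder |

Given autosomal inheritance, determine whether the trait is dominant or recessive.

Daniel and Nadia are both affected yet have an unaffected child Priya. Under a recessive model two affected parents are homozygous and every child would be affected, so the trait cannot be recessive.

dominant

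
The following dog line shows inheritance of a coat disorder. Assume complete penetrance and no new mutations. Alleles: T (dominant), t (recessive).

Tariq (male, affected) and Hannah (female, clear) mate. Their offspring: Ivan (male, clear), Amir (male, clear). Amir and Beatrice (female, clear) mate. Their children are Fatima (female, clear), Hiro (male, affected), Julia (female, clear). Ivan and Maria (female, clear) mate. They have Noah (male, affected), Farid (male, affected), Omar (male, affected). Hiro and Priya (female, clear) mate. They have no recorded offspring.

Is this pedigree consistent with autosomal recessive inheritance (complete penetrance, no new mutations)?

Yes

A consistent assignment under autosomal recessive exists: Tariq tt, Hannah TT, Ivan Tt, Amir Tt, Beatrice Tt, Maria Tt, Fatima TT, Hiro tt, Julia TT, Priya TT, Noah tt, Farid tt, Omar tt.
In this assignment every recorded phenotype matches its genotype and every non-founder's genotype is obtainable from its parents' genotypes, so the pedigree is consistent.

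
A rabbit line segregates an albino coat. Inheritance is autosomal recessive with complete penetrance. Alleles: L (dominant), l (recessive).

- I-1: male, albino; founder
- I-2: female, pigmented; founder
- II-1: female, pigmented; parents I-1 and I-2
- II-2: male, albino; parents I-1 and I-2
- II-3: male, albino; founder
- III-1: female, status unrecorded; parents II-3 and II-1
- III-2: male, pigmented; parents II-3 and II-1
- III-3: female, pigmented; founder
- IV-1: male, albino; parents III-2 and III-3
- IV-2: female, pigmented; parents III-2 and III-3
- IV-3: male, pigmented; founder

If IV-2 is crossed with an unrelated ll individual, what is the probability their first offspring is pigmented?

2/3

III-2 is pigmented so carries L and received l from II-3 (ll), so III-2 is Ll.
III-3 is pigmented so carries L and passed l to IV-1 (ll), so III-3 is Ll.
IV-2 is a pigmented offspring of III-2 (Ll) × III-3 (Ll), whose cross gives 1/4 LL : 1/2 Ll : 1/4 ll; conditioning on being pigmented, IV-2 is LL with probability 1/3, Ll with probability 2/3.
Summing over parental genotype combinations, P(offspring is pigmented) = 1/3·1 + 2/3·1/2 = 2/3.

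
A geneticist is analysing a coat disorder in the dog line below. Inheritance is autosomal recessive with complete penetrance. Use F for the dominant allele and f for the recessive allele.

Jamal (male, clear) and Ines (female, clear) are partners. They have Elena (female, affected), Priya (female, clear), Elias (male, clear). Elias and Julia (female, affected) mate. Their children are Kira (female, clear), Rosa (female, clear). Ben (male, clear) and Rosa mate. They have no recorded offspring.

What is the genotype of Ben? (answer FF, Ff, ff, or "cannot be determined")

Ben's phenotype allows FF or Ff, and no parent or child forces a single allele at both positions; consistent genotype assignments exist with Ben as FF or Ff.

cannot be determined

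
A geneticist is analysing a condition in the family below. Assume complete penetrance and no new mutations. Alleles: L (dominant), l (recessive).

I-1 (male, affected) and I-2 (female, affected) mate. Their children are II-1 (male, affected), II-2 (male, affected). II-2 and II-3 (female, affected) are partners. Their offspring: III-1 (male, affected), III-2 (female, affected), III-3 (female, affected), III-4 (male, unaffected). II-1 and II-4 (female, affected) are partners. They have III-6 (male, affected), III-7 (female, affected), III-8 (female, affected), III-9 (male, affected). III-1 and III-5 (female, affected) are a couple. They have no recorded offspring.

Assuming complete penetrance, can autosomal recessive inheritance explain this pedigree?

No

Under autosomal recessive, III-4 (unaffected, male) cannot arise from II-2 (affected) × II-3 (affected).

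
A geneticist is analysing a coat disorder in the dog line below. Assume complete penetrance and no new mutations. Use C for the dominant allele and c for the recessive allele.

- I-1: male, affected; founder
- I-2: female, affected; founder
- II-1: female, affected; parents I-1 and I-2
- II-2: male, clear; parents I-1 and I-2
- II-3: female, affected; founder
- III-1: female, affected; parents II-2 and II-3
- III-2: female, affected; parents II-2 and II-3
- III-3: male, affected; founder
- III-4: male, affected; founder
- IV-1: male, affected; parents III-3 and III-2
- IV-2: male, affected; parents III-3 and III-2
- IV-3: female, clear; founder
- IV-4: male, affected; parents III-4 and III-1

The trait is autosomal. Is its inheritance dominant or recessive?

I-1 and I-2 are both affected yet have a clear child II-2. Under a recessive model two affected parents are homozygous and every child would be affected, so the trait cannot be recessive.

dominant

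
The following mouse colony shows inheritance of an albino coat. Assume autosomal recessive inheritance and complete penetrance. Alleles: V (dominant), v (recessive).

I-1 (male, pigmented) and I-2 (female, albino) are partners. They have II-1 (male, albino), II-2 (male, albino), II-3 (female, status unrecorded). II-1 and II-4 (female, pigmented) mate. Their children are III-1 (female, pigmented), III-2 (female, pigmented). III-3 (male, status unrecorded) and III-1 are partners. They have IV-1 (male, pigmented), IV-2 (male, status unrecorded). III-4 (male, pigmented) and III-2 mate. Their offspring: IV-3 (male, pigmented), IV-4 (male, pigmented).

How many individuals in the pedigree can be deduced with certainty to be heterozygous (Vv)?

Obligate heterozygotes: I-1 is pigmented so carries V and passed v to II-1 (vv), so I-1 is Vv; III-1 is pigmented so carries V and received v from II-1 (vv), so III-1 is Vv; III-2 is pigmented so carries V and received v from II-1 (vv), so III-2 is Vv.
Every other individual is either homozygous by phenotype or has at least one consistent homozygous assignment, so the count is 3.

3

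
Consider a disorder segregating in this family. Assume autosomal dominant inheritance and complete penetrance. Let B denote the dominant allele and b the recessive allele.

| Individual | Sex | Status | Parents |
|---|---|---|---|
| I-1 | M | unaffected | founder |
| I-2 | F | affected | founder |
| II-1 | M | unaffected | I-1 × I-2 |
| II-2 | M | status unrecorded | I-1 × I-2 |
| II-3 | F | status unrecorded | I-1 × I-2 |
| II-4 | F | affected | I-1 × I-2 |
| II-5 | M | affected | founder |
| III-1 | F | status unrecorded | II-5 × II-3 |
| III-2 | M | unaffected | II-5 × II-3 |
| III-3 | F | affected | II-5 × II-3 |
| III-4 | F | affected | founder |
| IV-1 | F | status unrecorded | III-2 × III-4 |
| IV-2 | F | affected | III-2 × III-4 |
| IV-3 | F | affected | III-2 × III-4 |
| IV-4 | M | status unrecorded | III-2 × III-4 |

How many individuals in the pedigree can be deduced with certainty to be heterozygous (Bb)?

5

Obligate heterozygotes: I-2 is affected so carries B and passed b to II-1 (bb), so I-2 is Bb; II-4 is affected so carries B and received b from I-1 (bb), so II-4 is Bb; II-5 is affected so carries B and passed b to III-2 (bb), so II-5 is Bb; IV-2 is affected so carries B and received b from III-2 (bb), so IV-2 is Bb; IV-3 is affected so carries B and received b from III-2 (bb), so IV-3 is Bb.
Every other individual is either homozygous by phenotype or has at least one consistent homozygous assignment, so the count is 5.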